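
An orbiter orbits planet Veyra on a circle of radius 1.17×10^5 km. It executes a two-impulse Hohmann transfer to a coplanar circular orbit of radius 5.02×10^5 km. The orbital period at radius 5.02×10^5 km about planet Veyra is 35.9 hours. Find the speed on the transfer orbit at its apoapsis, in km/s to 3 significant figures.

v = 15.0 km/s

From Kepler's third law T² = 4π²r³/μ at r = 5.02×10^5 km, T = 35.9 hours = 35.9 × 3600 s = 1.2924×10^5 s: μ = 4π²r³/T² = 2.99004×10^8 km³/s².
The Hohmann ellipse has a_t = (r₁ + r₂)/2 = 3.095×10^5 km.
At apoapsis, r = 5.020×10^5 km.
Applying v² = μ(2/r − 1/a_t): v = 15.01 km/s.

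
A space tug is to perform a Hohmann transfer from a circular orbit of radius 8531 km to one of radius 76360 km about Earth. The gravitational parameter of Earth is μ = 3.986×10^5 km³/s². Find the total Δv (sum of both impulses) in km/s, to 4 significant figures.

Δv = 3.593 km/s

The Hohmann ellipse has a_t = (r₁ + r₂)/2 = 42445.5 km.
At r₁ the circular-orbit speed is v₁ = √(μ/r₁) = 6.835 km/s.
On the transfer ellipse at r₁, vis-viva gives v_p = √[μ(2/r₁ − 1/a_t)] = 9.168 km/s.
First burn Δv₁ = |v_p − v₁| = 2.333 km/s.
Circular speed at r₂: v₂ = √(μ/r₂) = 2.2847 km/s.
Transfer-orbit speed at r₂: v_a = √[μ(2/r₂ − 1/a_t)] = 1.0243 km/s.
Second burn Δv₂ = |v₂ − v_a| = 1.260 km/s.
Δv = Δv₁ + Δv₂ = 2.333 + 1.260 = 3.593 km/s.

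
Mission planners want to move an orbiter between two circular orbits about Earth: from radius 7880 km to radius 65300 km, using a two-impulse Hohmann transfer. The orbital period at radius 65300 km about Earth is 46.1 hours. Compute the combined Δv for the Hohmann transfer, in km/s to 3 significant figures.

Δv = 3.72 km/s

From Kepler's third law T² = 4π²r³/μ at r = 65300 km, T = 46.1 hours = 46.1 × 3600 s = 1.6596×10^5 s: μ = 4π²r³/T² = 3.99110×10^5 km³/s².
The Hohmann ellipse has a_t = (r₁ + r₂)/2 = 36590 km.
At r₁ the circular-orbit speed is v₁ = √(μ/r₁) = 7.11677 km/s.
Transfer-orbit speed at r₁ (vis-viva equation): v_p = √[μ(2/r₁ − 1/a_t)] = 9.50733 km/s.
First burn Δv₁ = |v_p − v₁| = 2.391 km/s.
Circular speed at r₂: v₂ = √(μ/r₂) = 2.472 km/s.
Transfer-orbit speed at r₂: v_a = √[μ(2/r₂ − 1/a_t)] = 1.147 km/s.
Second burn Δv₂ = |v₂ − v_a| = 1.325 km/s.
Δv = Δv₁ + Δv₂ = 2.391 + 1.325 = 3.716 km/s.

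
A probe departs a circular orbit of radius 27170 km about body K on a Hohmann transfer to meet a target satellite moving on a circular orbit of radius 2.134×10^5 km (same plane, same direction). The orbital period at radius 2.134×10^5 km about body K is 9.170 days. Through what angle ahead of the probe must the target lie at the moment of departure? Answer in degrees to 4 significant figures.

From Kepler's third law T² = 4π²r³/μ at r = 2.134×10^5 km, T = 9.170 days = 9.170 × 86400 s = 7.92288×10^5 s: μ = 4π²r³/T² = 6.11191×10^5 km³/s².
The Hohmann ellipse has a_t = (r₁ + r₂)/2 = 1.20285×10^5 km.
The half-period of the transfer ellipse is t = π√(a_t³/μ) = 1.6764×10^5 s.
Target angular speed ω₂ = √(μ/r₂³) = 7.9304×10^-6 rad/s.
Angle swept by the target during transfer: ω₂·t = 1.3295 rad = 76.17°.
Arrival is 180° from departure on the ellipse, so φ = 180° − 76.17° = 103.8°.

φ = 103.8°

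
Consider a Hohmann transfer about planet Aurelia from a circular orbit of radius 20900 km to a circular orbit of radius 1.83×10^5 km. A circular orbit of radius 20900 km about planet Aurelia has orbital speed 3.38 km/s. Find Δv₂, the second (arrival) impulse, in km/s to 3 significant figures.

Δv₂ = 0.625 km/s

From the circular-orbit relation v² = μ/r at r = 20900 km: μ = v²r = (3.38)² × 20900 = 2.38770×10^5 km³/s².
The Hohmann ellipse has a_t = (r₁ + r₂)/2 = 1.0195×10^5 km.
On the circular orbit at r = 1.830×10^5 km, v_c = √(μ/r) = 1.1423 km/s.
Transfer-orbit speed at the same r (vis-viva, a = a_t): v_t = √[μ(2/r − 1/a_t)] = 0.51718 km/s.
Δv₂ = |v_t − v_c| = |0.51718 − 1.1423| = 0.6251 km/s.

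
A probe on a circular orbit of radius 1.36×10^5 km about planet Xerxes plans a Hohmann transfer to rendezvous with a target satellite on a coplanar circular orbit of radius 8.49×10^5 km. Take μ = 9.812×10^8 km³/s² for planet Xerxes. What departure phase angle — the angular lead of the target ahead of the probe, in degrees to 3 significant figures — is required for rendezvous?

φ = 100°

Semi-major axis of the transfer orbit: a_t = (1.360×10^5 + 8.490×10^5)/2 = 4.925×10^5 km.
The half-period of the transfer ellipse is t = π√(a_t³/μ) = 34660 s.
The target's mean motion on its circular orbit is ω₂ = √(μ/r₂³) = 4.004×10^-5 rad/s.
Angle swept by the target during transfer: ω₂·t = 1.388 rad = 79.53°.
Arrival is 180° from departure on the ellipse, so φ = 180° − 79.53° = 100°.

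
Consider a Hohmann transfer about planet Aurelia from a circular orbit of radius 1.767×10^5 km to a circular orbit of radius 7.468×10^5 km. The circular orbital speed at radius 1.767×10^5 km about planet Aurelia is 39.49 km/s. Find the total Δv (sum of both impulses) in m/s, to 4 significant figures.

Δv = 18060 m/s

From the circular-orbit relation v² = μ/r at r = 1.767×10^5 km: μ = v²r = (39.49)² × 1.767×10^5 = 2.75557×10^8 km³/s².
Semi-major axis of the transfer orbit: a_t = (1.767×10^5 + 7.468×10^5)/2 = 4.6175×10^5 km.
Circular speed at r₁: v₁ = √(μ/r₁) = √(2.75557×10^8/1.767×10^5) = 39.49 km/s.
Transfer-orbit speed at r₁ (v² = μ(2/r − 1/a)): v_p = √[μ(2/r₁ − 1/a_t)] = 50.22 km/s.
First burn Δv₁ = |v_p − v₁| = 10.73 km/s.
At r₂, v₂ = √(μ/r₂) = 19.209 km/s.
Transfer-orbit speed at r₂: v_a = √[μ(2/r₂ − 1/a_t)] = 11.883 km/s.
Second burn Δv₂ = |v₂ − v_a| = 7.326 km/s.
Δv = Δv₁ + Δv₂ = 10.73 + 7.326 = 18.06 km/s.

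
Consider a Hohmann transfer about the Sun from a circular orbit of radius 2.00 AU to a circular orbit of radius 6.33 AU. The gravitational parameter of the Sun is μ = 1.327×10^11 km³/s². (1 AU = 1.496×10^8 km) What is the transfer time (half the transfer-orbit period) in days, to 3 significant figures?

t = 1550 days

In km: r₁ = 2.00 × 1.496×10^8 = 2.992×10^8 km; r₂ = 6.33 × 1.496×10^8 = 9.46968×10^8 km.
Transfer-ellipse semi-major axis a_t = (r₁ + r₂)/2 = (2.992×10^8 + 9.46968×10^8)/2 = 6.23084×10^8 km.
Transfer time t = π√(a_t³/μ) = π√((6.23084×10^8)³ / 1.327×10^11) = 1.341×10^8 s.
Converting: 1.341×10^8 s ÷ 86400 s/day = 1550 days.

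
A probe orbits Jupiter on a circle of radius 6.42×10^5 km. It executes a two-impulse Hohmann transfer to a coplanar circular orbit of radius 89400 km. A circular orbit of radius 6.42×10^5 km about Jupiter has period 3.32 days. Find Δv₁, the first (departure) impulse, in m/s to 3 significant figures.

From Kepler's third law T² = 4π²r³/μ at r = 6.42×10^5 km, T = 3.32 days = 3.32 × 86400 s = 2.86848×10^5 s: μ = 4π²r³/T² = 1.26958×10^8 km³/s².
Transfer-ellipse semi-major axis a_t = (r₁ + r₂)/2 = (6.420×10^5 + 89400)/2 = 3.657×10^5 km.
Circular speed at r = 6.420×10^5 km: v_c = √(μ/r) = 14.063 km/s.
Vis-viva on the transfer ellipse at r = 6.420×10^5 km gives v_t = √[μ(2/r − 1/a_t)] = 6.9530 km/s.
Δv₁ = |v_t − v_c| = |6.9530 − 14.063| = 7.110 km/s.

Δv₁ = 7110 m/s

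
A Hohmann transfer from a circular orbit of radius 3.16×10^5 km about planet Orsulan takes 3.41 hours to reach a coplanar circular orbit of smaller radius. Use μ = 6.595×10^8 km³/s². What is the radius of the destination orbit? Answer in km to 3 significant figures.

Transfer time t = 3.41 hours = 12276 s, and t = π√(a_t³/μ).
So a_t = (μ t²/π²)^(1/3) = (6.595×10^8 × (12276)² / π²)^(1/3) = 2.1594×10^5 km.
Since a_t = (r₁ + r₂)/2, r₂ = 2a_t − r₁ = 2×2.1594×10^5 − 3.160×10^5 = 1.1588×10^5 km.

r₂ = 1.16×10^5 km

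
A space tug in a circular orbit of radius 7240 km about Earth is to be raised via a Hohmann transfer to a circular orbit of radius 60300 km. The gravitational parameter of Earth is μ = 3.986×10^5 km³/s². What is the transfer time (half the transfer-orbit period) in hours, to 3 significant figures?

Semi-major axis of the transfer orbit: a_t = (7240 + 60300)/2 = 33770 km.
Transfer time t = π√(a_t³/μ) = π√((33770)³ / 3.986×10^5) = 30880 s.
Converting: 30880 s ÷ 3600 s/hour = 8.58 hours.

t = 8.58 hours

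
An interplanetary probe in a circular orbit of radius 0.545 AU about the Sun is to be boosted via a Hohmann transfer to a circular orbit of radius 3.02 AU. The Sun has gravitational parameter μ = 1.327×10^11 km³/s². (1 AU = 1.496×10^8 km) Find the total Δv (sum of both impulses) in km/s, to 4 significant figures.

Δv = 19.83 km/s

In km: r₁ = 0.545 × 1.496×10^8 = 8.1532×10^7 km; r₂ = 3.02 × 1.496×10^8 = 4.51792×10^8 km.
Transfer-ellipse semi-major axis a_t = (r₁ + r₂)/2 = (8.1532×10^7 + 4.51792×10^8)/2 = 2.66662×10^8 km.
Circular speed at r₁: v₁ = √(μ/r₁) = √(1.327×10^11/8.1532×10^7) = 40.34 km/s.
On the transfer ellipse at r₁, vis-viva equation gives v_p = √[μ(2/r₁ − 1/a_t)] = 52.51 km/s.
First burn Δv₁ = |v_p − v₁| = 12.17 km/s.
Circular speed at r₂: v₂ = √(μ/r₂) = 17.1382 km/s.
Transfer-orbit speed at r₂: v_a = √[μ(2/r₂ − 1/a_t)] = 9.47654 km/s.
Second burn Δv₂ = |v₂ − v_a| = 7.662 km/s.
Δv = Δv₁ + Δv₂ = 12.17 + 7.662 = 19.83 km/s.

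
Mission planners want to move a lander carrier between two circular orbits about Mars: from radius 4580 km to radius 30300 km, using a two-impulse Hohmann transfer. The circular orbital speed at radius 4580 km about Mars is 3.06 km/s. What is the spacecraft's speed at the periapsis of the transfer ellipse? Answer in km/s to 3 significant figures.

From the circular-orbit relation v² = μ/r at r = 4580 km: μ = v²r = (3.06)² × 4580 = 42885.3 km³/s².
Transfer-ellipse semi-major axis a_t = (r₁ + r₂)/2 = (4580 + 30300)/2 = 17440 km.
The periapsis of the transfer ellipse is at r = 4580 km.
Applying v² = μ(2/r − 1/a_t): v = 4.033 km/s.

v = 4.03 km/s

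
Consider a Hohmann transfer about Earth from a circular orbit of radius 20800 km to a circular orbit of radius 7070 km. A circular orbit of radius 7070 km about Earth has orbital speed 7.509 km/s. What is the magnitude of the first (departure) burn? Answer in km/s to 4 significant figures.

From the circular-orbit relation v² = μ/r at r = 7070 km: μ = v²r = (7.509)² × 7070 = 3.98643×10^5 km³/s².
Transfer-ellipse semi-major axis a_t = (r₁ + r₂)/2 = (20800 + 7070)/2 = 13935 km.
Circular speed at r = 20800 km: v_c = √(μ/r) = 4.378 km/s.
Vis-viva on the transfer ellipse at r = 20800 km gives v_t = √[μ(2/r − 1/a_t)] = 3.118 km/s.
Δv₁ = |v_t − v_c| = |3.118 − 4.378| = 1.260 km/s.

Δv₁ = 1.260 km/s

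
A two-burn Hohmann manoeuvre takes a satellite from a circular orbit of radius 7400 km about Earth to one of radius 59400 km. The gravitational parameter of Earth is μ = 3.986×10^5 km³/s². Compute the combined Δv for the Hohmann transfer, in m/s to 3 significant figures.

Semi-major axis of the transfer orbit: a_t = (7400 + 59400)/2 = 33400 km.
Circular speed at r₁: v₁ = √(μ/r₁) = √(3.986×10^5/7400) = 7.3393 km/s.
Transfer-orbit speed at r₁ (vis-viva): v_p = √[μ(2/r₁ − 1/a_t)] = 9.7875 km/s.
First burn Δv₁ = |v_p − v₁| = 2.448 km/s.
At r₂, v₂ = √(μ/r₂) = 2.590 km/s.
Transfer-orbit speed at r₂: v_a = √[μ(2/r₂ − 1/a_t)] = 1.219 km/s.
Second burn Δv₂ = |v₂ − v_a| = 1.371 km/s.
Δv = Δv₁ + Δv₂ = 2.448 + 1.371 = 3.819 km/s.

Δv = 3820 m/s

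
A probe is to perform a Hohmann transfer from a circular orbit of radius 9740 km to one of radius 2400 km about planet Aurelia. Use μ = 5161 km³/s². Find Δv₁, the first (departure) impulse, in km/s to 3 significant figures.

Δv₁ = 0.270 km/s

Transfer-ellipse semi-major axis a_t = (r₁ + r₂)/2 = (9740 + 2400)/2 = 6070 km.
On the circular orbit at r = 9740 km, v_c = √(μ/r) = 0.7279 km/s.
Transfer-orbit speed at the same r (vis-viva, a = a_t): v_t = √[μ(2/r − 1/a_t)] = 0.4577 km/s.
Δv₁ = |v_t − v_c| = |0.4577 − 0.7279| = 0.2702 km/s.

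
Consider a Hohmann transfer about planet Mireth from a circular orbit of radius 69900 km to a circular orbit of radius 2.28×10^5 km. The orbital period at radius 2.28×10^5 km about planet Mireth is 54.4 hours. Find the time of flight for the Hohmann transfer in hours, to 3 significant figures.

t = 14.4 hours

From Kepler's third law T² = 4π²r³/μ at r = 2.28×10^5 km, T = 54.4 hours = 54.4 × 3600 s = 1.9584×10^5 s: μ = 4π²r³/T² = 1.22000×10^7 km³/s².
The Hohmann ellipse has a_t = (r₁ + r₂)/2 = 1.4895×10^5 km.
By Kepler's third law the transfer-orbit period is T = 2π√(a_t³/μ), so t = T/2 = 51700 s.
Converting: 51700 s ÷ 3600 s/hour = 14.4 hours.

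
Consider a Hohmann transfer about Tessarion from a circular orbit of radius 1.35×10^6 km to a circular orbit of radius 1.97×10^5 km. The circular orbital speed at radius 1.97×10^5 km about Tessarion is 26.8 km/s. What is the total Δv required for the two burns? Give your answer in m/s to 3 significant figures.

From the circular-orbit relation v² = μ/r at r = 1.97×10^5 km: μ = v²r = (26.8)² × 1.97×10^5 = 1.41493×10^8 km³/s².
Transfer-ellipse semi-major axis a_t = (r₁ + r₂)/2 = (1.350×10^6 + 1.970×10^5)/2 = 7.735×10^5 km.
At r₁ the circular-orbit speed is v₁ = √(μ/r₁) = 10.238 km/s.
Transfer-orbit speed at r₁ (v² = μ(2/r − 1/a)): v_a = √[μ(2/r₁ − 1/a_t)] = 5.1666 km/s.
First burn Δv₁ = |v_a − v₁| = 5.071 km/s.
Circular speed at r₂: v₂ = √(μ/r₂) = 26.800 km/s.
Transfer-orbit speed at r₂: v_p = √[μ(2/r₂ − 1/a_t)] = 35.406 km/s.
Second burn Δv₂ = |v₂ − v_p| = 8.606 km/s.
Total Δv = Δv₁ + Δv₂ = 13.68 km/s.

Δv = 13700 m/s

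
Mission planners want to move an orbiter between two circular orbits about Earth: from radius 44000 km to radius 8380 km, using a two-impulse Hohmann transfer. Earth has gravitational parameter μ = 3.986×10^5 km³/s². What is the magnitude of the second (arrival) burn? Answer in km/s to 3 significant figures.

Semi-major axis of the transfer orbit: a_t = (44000 + 8380)/2 = 26190 km.
On the circular orbit at r = 8380 km, v_c = √(μ/r) = 6.89678 km/s.
Vis-viva on the transfer ellipse at r = 8380 km gives v_t = √[μ(2/r − 1/a_t)] = 8.93934 km/s.
Δv₂ = |v_t − v_c| = |8.93934 − 6.89678| = 2.043 km/s.

Δv₂ = 2.04 km/s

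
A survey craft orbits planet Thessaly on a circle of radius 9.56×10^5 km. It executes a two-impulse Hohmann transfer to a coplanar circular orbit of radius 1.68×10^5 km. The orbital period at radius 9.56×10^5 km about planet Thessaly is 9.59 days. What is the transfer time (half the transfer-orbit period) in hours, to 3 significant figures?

t = 51.9 hours

From Kepler's third law T² = 4π²r³/μ at r = 9.56×10^5 km, T = 9.59 days = 9.59 × 86400 s = 8.28576×10^5 s: μ = 4π²r³/T² = 5.02422×10^7 km³/s².
Semi-major axis of the transfer orbit: a_t = (9.560×10^5 + 1.680×10^5)/2 = 5.620×10^5 km.
Half the transfer-orbit period gives t = π√(a_t³/μ) = 1.867×10^5 s.
Converting: 1.867×10^5 s ÷ 3600 s/hour = 51.9 hours.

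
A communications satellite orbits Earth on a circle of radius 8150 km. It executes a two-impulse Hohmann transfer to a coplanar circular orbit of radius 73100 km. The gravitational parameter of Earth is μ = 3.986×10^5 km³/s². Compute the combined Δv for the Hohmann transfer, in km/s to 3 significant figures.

Δv = 3.68 km/s

Semi-major axis of the transfer orbit: a_t = (8150 + 73100)/2 = 40625 km.
Circular speed at r₁: v₁ = √(μ/r₁) = √(3.986×10^5/8150) = 6.993 km/s.
On the transfer ellipse at r₁, vis-viva gives v_p = √[μ(2/r₁ − 1/a_t)] = 9.381 km/s.
First burn Δv₁ = |v_p − v₁| = 2.388 km/s.
Circular speed at r₂: v₂ = √(μ/r₂) = 2.335 km/s.
Transfer-orbit speed at r₂: v_a = √[μ(2/r₂ − 1/a_t)] = 1.046 km/s.
Second burn Δv₂ = |v₂ − v_a| = 1.289 km/s.
Δv = Δv₁ + Δv₂ = 2.388 + 1.289 = 3.677 km/s.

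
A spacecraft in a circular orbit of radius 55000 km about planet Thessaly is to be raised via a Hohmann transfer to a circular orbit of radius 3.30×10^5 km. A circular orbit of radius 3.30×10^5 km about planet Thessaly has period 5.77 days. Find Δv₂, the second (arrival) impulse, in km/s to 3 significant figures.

Δv₂ = 1.94 km/s

From Kepler's third law T² = 4π²r³/μ at r = 3.30×10^5 km, T = 5.77 days = 5.77 × 86400 s = 4.98528×10^5 s: μ = 4π²r³/T² = 5.70851×10^6 km³/s².
The Hohmann ellipse has a_t = (r₁ + r₂)/2 = 1.925×10^5 km.
On the circular orbit at r = 3.300×10^5 km, v_c = √(μ/r) = 4.159 km/s.
Vis-viva on the transfer ellipse at r = 3.300×10^5 km gives v_t = √[μ(2/r − 1/a_t)] = 2.223 km/s.
Δv₂ = |v_t − v_c| = |2.223 − 4.159| = 1.936 km/s.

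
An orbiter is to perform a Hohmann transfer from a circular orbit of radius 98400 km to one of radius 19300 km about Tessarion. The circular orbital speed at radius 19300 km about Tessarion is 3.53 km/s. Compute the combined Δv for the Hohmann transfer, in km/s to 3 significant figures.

Δv = 1.70 km/s

From the circular-orbit relation v² = μ/r at r = 19300 km: μ = v²r = (3.53)² × 19300 = 2.40495×10^5 km³/s².
Transfer-ellipse semi-major axis a_t = (r₁ + r₂)/2 = (98400 + 19300)/2 = 58850 km.
At r₁ the circular-orbit speed is v₁ = √(μ/r₁) = 1.56335 km/s.
On the transfer ellipse at r₁, vis-viva equation gives v_a = √[μ(2/r₁ − 1/a_t)] = 0.895285 km/s.
First burn Δv₁ = |v_a − v₁| = 0.6681 km/s.
At r₂, v₂ = √(μ/r₂) = 3.530 km/s.
Transfer-orbit speed at r₂: v_p = √[μ(2/r₂ − 1/a_t)] = 4.565 km/s.
Second burn Δv₂ = |v₂ − v_p| = 1.035 km/s.
Total Δv = Δv₁ + Δv₂ = 1.703 km/s.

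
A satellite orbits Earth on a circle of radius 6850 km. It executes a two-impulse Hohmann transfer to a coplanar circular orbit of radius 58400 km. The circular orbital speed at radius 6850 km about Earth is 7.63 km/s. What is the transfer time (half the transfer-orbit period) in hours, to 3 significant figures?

From the circular-orbit relation v² = μ/r at r = 6850 km: μ = v²r = (7.63)² × 6850 = 3.98786×10^5 km³/s².
The Hohmann ellipse has a_t = (r₁ + r₂)/2 = 32625 km.
Half the transfer-orbit period gives t = π√(a_t³/μ) = 29320 s.
Converting: 29320 s ÷ 3600 s/hour = 8.14 hours.

t = 8.14 hours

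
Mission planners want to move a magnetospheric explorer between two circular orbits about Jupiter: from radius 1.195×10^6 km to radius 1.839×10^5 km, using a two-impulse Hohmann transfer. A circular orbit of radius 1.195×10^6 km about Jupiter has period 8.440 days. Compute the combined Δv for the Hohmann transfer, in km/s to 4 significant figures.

From Kepler's third law T² = 4π²r³/μ at r = 1.195×10^6 km, T = 8.440 days = 8.440 × 86400 s = 7.29216×10^5 s: μ = 4π²r³/T² = 1.26693×10^8 km³/s².
The Hohmann ellipse has a_t = (r₁ + r₂)/2 = 6.8945×10^5 km.
At r₁ the circular-orbit speed is v₁ = √(μ/r₁) = 10.297 km/s.
On the transfer ellipse at r₁, vis-viva gives v_a = √[μ(2/r₁ − 1/a_t)] = 5.3178 km/s.
First burn Δv₁ = |v_a − v₁| = 4.979 km/s.
At r₂, v₂ = √(μ/r₂) = 26.2473 km/s.
Transfer-orbit speed at r₂: v_p = √[μ(2/r₂ − 1/a_t)] = 34.5555 km/s.
Second burn Δv₂ = |v₂ − v_p| = 8.308 km/s.
Total Δv = Δv₁ + Δv₂ = 13.29 km/s.

Δv = 13.29 km/s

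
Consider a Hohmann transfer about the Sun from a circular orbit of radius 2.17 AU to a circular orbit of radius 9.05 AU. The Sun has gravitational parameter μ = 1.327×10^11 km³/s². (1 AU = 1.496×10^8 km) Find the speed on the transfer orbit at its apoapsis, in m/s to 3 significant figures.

In km: r₁ = 2.17 × 1.496×10^8 = 3.24632×10^8 km; r₂ = 9.05 × 1.496×10^8 = 1.35388×10^9 km.
Semi-major axis of the transfer orbit: a_t = (3.24632×10^8 + 1.35388×10^9)/2 = 8.39256×10^8 km.
At apoapsis, r = 1.35388×10^9 km.
Vis-viva: v = √[μ(2/r − 1/a_t)] = √[1.327×10^11 × (2/1.35388×10^9 − 1/8.39256×10^8)] = 6.157 km/s.

v = 6160 m/s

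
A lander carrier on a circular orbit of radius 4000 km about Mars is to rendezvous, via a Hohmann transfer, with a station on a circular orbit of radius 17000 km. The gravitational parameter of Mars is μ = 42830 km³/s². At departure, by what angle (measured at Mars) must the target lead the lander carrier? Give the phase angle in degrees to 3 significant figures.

φ = 92.6°

The Hohmann ellipse has a_t = (r₁ + r₂)/2 = 10500 km.
The half-period of the transfer ellipse is t = π√(a_t³/μ) = 16332.8 s.
Target angular speed ω₂ = √(μ/r₂³) = 9.33686×10^-5 rad/s.
Angle swept by the target during transfer: ω₂·t = 1.52497 rad = 87.37°.
Arrival is 180° from departure on the ellipse, so φ = 180° − 87.37° = 92.6°.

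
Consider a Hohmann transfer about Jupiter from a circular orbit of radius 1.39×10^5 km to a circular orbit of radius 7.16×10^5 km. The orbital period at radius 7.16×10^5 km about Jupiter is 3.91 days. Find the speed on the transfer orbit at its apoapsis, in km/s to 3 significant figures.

v = 7.59 km/s

From Kepler's third law T² = 4π²r³/μ at r = 7.16×10^5 km, T = 3.91 days = 3.91 × 86400 s = 3.37824×10^5 s: μ = 4π²r³/T² = 1.26975×10^8 km³/s².
The Hohmann ellipse has a_t = (r₁ + r₂)/2 = 4.275×10^5 km.
The apoapsis of the transfer ellipse is at r = 7.160×10^5 km.
Applying v² = μ(2/r − 1/a_t): v = 7.593 km/s.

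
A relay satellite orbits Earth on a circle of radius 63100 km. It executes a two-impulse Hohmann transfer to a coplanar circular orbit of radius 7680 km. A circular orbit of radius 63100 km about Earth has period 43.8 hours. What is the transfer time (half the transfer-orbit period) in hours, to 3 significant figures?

t = 9.20 hours

From Kepler's third law T² = 4π²r³/μ at r = 63100 km, T = 43.8 hours = 43.8 × 3600 s = 1.5768×10^5 s: μ = 4π²r³/T² = 3.98928×10^5 km³/s².
Transfer-ellipse semi-major axis a_t = (r₁ + r₂)/2 = (63100 + 7680)/2 = 35390 km.
By Kepler's third law the transfer-orbit period is T = 2π√(a_t³/μ), so t = T/2 = 33110 s.
Converting: 33110 s ÷ 3600 s/hour = 9.20 hours.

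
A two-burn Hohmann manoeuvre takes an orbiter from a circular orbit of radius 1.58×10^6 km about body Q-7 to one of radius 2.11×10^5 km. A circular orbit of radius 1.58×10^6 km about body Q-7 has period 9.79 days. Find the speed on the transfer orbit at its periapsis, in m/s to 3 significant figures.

From Kepler's third law T² = 4π²r³/μ at r = 1.58×10^6 km, T = 9.79 days = 9.79 × 86400 s = 8.45856×10^5 s: μ = 4π²r³/T² = 2.17640×10^8 km³/s².
Semi-major axis of the transfer orbit: a_t = (1.580×10^6 + 2.110×10^5)/2 = 8.955×10^5 km.
At periapsis, r = 2.110×10^5 km.
Vis-viva: v = √[μ(2/r − 1/a_t)] = √[2.17640×10^8 × (2/2.110×10^5 − 1/8.955×10^5)] = 42.66 km/s.

v = 42700 m/s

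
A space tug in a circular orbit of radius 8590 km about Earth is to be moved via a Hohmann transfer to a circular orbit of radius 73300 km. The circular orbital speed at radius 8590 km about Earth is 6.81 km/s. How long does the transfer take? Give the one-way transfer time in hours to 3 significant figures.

t = 11.5 hours

From the circular-orbit relation v² = μ/r at r = 8590 km: μ = v²r = (6.81)² × 8590 = 3.98371×10^5 km³/s².
The Hohmann ellipse has a_t = (r₁ + r₂)/2 = 40945 km.
Transfer time t = π√(a_t³/μ) = π√((40945)³ / 3.98371×10^5) = 41240 s.
Converting: 41240 s ÷ 3600 s/hour = 11.5 hours.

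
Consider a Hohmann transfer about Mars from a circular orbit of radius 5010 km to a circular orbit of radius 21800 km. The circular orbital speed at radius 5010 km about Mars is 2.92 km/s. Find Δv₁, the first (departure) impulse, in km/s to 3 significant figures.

From the circular-orbit relation v² = μ/r at r = 5010 km: μ = v²r = (2.92)² × 5010 = 42717.3 km³/s².
Semi-major axis of the transfer orbit: a_t = (5010 + 21800)/2 = 13405 km.
On the circular orbit at r = 5010 km, v_c = √(μ/r) = 2.9200 km/s.
Transfer-orbit speed at the same r (vis-viva, a = a_t): v_t = √[μ(2/r − 1/a_t)] = 3.7237 km/s.
Δv₁ = |v_t − v_c| = |3.7237 − 2.9200| = 0.8037 km/s.

Δv₁ = 0.804 km/s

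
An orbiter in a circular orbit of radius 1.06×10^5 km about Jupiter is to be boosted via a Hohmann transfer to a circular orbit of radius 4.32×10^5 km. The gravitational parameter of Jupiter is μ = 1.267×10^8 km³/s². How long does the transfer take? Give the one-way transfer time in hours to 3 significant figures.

Semi-major axis of the transfer orbit: a_t = (1.060×10^5 + 4.320×10^5)/2 = 2.690×10^5 km.
Transfer time t = π√(a_t³/μ) = π√((2.690×10^5)³ / 1.267×10^8) = 38940 s.
Converting: 38940 s ÷ 3600 s/hour = 10.8 hours.

t = 10.8 hours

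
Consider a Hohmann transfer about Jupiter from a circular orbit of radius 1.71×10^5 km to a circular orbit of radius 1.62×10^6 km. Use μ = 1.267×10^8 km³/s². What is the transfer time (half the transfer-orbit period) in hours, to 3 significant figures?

The Hohmann ellipse has a_t = (r₁ + r₂)/2 = 8.955×10^5 km.
Transfer time t = π√(a_t³/μ) = π√((8.955×10^5)³ / 1.267×10^8) = 2.365×10^5 s.
Converting: 2.365×10^5 s ÷ 3600 s/hour = 65.7 hours.

t = 65.7 hours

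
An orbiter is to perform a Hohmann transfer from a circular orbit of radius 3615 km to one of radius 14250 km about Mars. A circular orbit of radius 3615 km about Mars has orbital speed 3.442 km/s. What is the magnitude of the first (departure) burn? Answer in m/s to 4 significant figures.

Δv₁ = 905.4 m/s

From the circular-orbit relation v² = μ/r at r = 3615 km: μ = v²r = (3.442)² × 3615 = 42828.2 km³/s².
The Hohmann ellipse has a_t = (r₁ + r₂)/2 = 8932.5 km.
Circular speed at r = 3615 km: v_c = √(μ/r) = 3.4420 km/s.
Transfer-orbit speed at the same r (vis-viva, a = a_t): v_t = √[μ(2/r − 1/a_t)] = 4.3474 km/s.
Δv₁ = |v_t − v_c| = |4.3474 − 3.4420| = 0.9054 km/s.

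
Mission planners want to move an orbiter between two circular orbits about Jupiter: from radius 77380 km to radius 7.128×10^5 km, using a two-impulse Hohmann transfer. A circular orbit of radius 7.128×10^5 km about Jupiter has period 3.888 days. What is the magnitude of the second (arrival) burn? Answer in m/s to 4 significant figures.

From Kepler's third law T² = 4π²r³/μ at r = 7.128×10^5 km, T = 3.888 days = 3.888 × 86400 s = 3.359232×10^5 s: μ = 4π²r³/T² = 1.26702×10^8 km³/s².
Semi-major axis of the transfer orbit: a_t = (77380 + 7.128×10^5)/2 = 3.9509×10^5 km.
On the circular orbit at r = 7.128×10^5 km, v_c = √(μ/r) = 13.332 km/s.
Transfer-orbit speed at the same r (vis-viva, a = a_t): v_t = √[μ(2/r − 1/a_t)] = 5.9003 km/s.
Δv₂ = |v_t − v_c| = |5.9003 − 13.332| = 7.432 km/s.

Δv₂ = 7432 m/s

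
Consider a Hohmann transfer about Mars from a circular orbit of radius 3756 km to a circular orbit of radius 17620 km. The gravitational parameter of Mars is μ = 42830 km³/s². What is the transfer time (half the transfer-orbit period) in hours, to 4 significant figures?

t = 4.659 hours

Semi-major axis of the transfer orbit: a_t = (3756 + 17620)/2 = 10688 km.
Half the transfer-orbit period gives t = π√(a_t³/μ) = 16773 s.
Converting: 16773 s ÷ 3600 s/hour = 4.659 hours.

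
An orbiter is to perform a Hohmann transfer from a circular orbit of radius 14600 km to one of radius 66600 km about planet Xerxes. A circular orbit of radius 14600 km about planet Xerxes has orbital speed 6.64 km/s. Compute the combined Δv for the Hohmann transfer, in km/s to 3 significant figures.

From the circular-orbit relation v² = μ/r at r = 14600 km: μ = v²r = (6.64)² × 14600 = 6.43708×10^5 km³/s².
The Hohmann ellipse has a_t = (r₁ + r₂)/2 = 40600 km.
Circular speed at r₁: v₁ = √(μ/r₁) = √(6.43708×10^5/14600) = 6.640 km/s.
Transfer-orbit speed at r₁ (vis-viva equation): v_p = √[μ(2/r₁ − 1/a_t)] = 8.504 km/s.
First burn Δv₁ = |v_p − v₁| = 1.864 km/s.
At r₂, v₂ = √(μ/r₂) = 3.109 km/s.
Transfer-orbit speed at r₂: v_a = √[μ(2/r₂ − 1/a_t)] = 1.864 km/s.
Second burn Δv₂ = |v₂ − v_a| = 1.245 km/s.
Δv = Δv₁ + Δv₂ = 1.864 + 1.245 = 3.109 km/s.

Δv = 3.11 km/s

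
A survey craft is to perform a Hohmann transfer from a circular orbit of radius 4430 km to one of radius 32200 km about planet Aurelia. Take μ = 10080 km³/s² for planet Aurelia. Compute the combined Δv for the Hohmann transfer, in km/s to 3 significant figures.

Δv = 0.776 km/s

The Hohmann ellipse has a_t = (r₁ + r₂)/2 = 18315 km.
At r₁ the circular-orbit speed is v₁ = √(μ/r₁) = 1.5084 km/s.
Transfer-orbit speed at r₁ (v² = μ(2/r − 1/a)): v_p = √[μ(2/r₁ − 1/a_t)] = 2.0001 km/s.
First burn Δv₁ = |v_p − v₁| = 0.4917 km/s.
At r₂, v₂ = √(μ/r₂) = 0.5595 km/s.
Transfer-orbit speed at r₂: v_a = √[μ(2/r₂ − 1/a_t)] = 0.2752 km/s.
Second burn Δv₂ = |v₂ − v_a| = 0.2843 km/s.
Δv = Δv₁ + Δv₂ = 0.4917 + 0.2843 = 0.7760 km/s.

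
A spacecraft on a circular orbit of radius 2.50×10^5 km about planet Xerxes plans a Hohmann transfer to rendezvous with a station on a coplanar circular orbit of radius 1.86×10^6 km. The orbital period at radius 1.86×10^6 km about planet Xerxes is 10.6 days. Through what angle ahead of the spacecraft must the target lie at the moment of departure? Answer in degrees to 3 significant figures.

φ = 103°

From Kepler's third law T² = 4π²r³/μ at r = 1.86×10^6 km, T = 10.6 days = 10.6 × 86400 s = 9.1584×10^5 s: μ = 4π²r³/T² = 3.02872×10^8 km³/s².
Transfer-ellipse semi-major axis a_t = (r₁ + r₂)/2 = (2.500×10^5 + 1.860×10^6)/2 = 1.055×10^6 km.
Transfer time t = π√(a_t³/μ) = 1.956×10^5 s.
Target angular speed ω₂ = √(μ/r₂³) = 6.861×10^-6 rad/s.
Angle swept by the target during transfer: ω₂·t = 1.342 rad = 76.89°.
The spacecraft traverses 180° on the transfer ellipse, so the target must lead by 180° − 76.89° = 103°.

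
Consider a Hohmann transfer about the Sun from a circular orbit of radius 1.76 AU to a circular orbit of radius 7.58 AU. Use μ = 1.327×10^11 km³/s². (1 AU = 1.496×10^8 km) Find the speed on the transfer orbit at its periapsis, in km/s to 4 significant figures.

v = 28.60 km/s

In km: r₁ = 1.76 × 1.496×10^8 = 2.63296×10^8 km; r₂ = 7.58 × 1.496×10^8 = 1.133968×10^9 km.
Semi-major axis of the transfer orbit: a_t = (2.63296×10^8 + 1.133968×10^9)/2 = 6.98632×10^8 km.
The periapsis of the transfer ellipse is at r = 2.63296×10^8 km.
Vis-viva: v = √[μ(2/r − 1/a_t)] = √[1.327×10^11 × (2/2.63296×10^8 − 1/6.98632×10^8)] = 28.60 km/s.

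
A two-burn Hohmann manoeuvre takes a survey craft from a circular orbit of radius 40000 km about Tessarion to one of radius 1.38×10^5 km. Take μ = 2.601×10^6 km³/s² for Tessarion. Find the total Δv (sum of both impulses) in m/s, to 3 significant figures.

Δv = 3410 m/s

The Hohmann ellipse has a_t = (r₁ + r₂)/2 = 89000 km.
Circular speed at r₁: v₁ = √(μ/r₁) = √(2.601×10^6/40000) = 8.0638 km/s.
Transfer-orbit speed at r₁ (v² = μ(2/r − 1/a)): v_p = √[μ(2/r₁ − 1/a_t)] = 10.041 km/s.
First burn Δv₁ = |v_p − v₁| = 1.977 km/s.
At r₂, v₂ = √(μ/r₂) = 4.341 km/s.
Transfer-orbit speed at r₂: v_a = √[μ(2/r₂ − 1/a_t)] = 2.910 km/s.
Second burn Δv₂ = |v₂ − v_a| = 1.431 km/s.
Total Δv = Δv₁ + Δv₂ = 3.408 km/s.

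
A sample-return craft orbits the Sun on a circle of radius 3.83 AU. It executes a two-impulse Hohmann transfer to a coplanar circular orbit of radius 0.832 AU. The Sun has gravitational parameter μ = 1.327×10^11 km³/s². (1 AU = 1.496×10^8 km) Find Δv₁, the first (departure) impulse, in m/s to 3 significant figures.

In km: r₁ = 3.83 × 1.496×10^8 = 5.72968×10^8 km; r₂ = 0.832 × 1.496×10^8 = 1.244672×10^8 km.
Transfer-ellipse semi-major axis a_t = (r₁ + r₂)/2 = (5.72968×10^8 + 1.244672×10^8)/2 = 3.487176×10^8 km.
On the circular orbit at r = 5.72968×10^8 km, v_c = √(μ/r) = 15.218 km/s.
Transfer-orbit speed at the same r (vis-viva, a = a_t): v_t = √[μ(2/r − 1/a_t)] = 9.0920 km/s.
Δv₁ = |v_t − v_c| = |9.0920 − 15.218| = 6.126 km/s.

Δv₁ = 6130 m/s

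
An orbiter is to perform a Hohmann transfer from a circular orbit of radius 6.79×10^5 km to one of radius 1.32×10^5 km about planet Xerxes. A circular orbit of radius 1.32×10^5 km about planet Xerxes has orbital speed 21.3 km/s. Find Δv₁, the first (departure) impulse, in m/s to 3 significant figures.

Δv₁ = 4030 m/s

From the circular-orbit relation v² = μ/r at r = 1.32×10^5 km: μ = v²r = (21.3)² × 1.32×10^5 = 5.98871×10^7 km³/s².
Transfer-ellipse semi-major axis a_t = (r₁ + r₂)/2 = (6.790×10^5 + 1.320×10^5)/2 = 4.055×10^5 km.
On the circular orbit at r = 6.790×10^5 km, v_c = √(μ/r) = 9.391 km/s.
Vis-viva on the transfer ellipse at r = 6.790×10^5 km gives v_t = √[μ(2/r − 1/a_t)] = 5.358 km/s.
Δv₁ = |v_t − v_c| = |5.358 − 9.391| = 4.033 km/s.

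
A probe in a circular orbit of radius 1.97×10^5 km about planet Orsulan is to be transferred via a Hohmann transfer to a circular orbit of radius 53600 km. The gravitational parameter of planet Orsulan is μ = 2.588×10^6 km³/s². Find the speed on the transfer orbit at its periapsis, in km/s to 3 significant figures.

Transfer-ellipse semi-major axis a_t = (r₁ + r₂)/2 = (1.970×10^5 + 53600)/2 = 1.253×10^5 km.
The periapsis of the transfer ellipse is at r = 53600 km.
From the vis-viva equation, v = √[μ(2/r − 1/a_t)] = 8.713 km/s.

v = 8.71 km/s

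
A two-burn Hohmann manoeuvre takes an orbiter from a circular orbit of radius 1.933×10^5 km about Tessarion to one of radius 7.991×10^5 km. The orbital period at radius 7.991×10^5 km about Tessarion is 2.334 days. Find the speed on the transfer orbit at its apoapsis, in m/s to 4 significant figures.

From Kepler's third law T² = 4π²r³/μ at r = 7.991×10^5 km, T = 2.334 days = 2.334 × 86400 s = 2.016576×10^5 s: μ = 4π²r³/T² = 4.95375×10^8 km³/s².
The Hohmann ellipse has a_t = (r₁ + r₂)/2 = 4.962×10^5 km.
At apoapsis, r = 7.991×10^5 km.
From the vis-viva equation, v = √[μ(2/r − 1/a_t)] = 15.54 km/s.

v = 15540 m/s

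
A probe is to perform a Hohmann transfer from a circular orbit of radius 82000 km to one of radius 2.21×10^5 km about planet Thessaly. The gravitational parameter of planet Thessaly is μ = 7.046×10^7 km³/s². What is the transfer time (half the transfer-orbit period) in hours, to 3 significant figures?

The Hohmann ellipse has a_t = (r₁ + r₂)/2 = 1.515×10^5 km.
Transfer time t = π√(a_t³/μ) = π√((1.515×10^5)³ / 7.046×10^7) = 22070 s.
Converting: 22070 s ÷ 3600 s/hour = 6.13 hours.

t = 6.13 hours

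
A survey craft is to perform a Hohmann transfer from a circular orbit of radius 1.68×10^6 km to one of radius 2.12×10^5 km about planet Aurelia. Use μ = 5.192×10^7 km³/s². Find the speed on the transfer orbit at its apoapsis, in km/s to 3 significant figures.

Transfer-ellipse semi-major axis a_t = (r₁ + r₂)/2 = (1.680×10^6 + 2.120×10^5)/2 = 9.460×10^5 km.
At apoapsis, r = 1.680×10^6 km.
Vis-viva: v = √[μ(2/r − 1/a_t)] = √[5.192×10^7 × (2/1.680×10^6 − 1/9.460×10^5)] = 2.632 km/s.

v = 2.63 km/s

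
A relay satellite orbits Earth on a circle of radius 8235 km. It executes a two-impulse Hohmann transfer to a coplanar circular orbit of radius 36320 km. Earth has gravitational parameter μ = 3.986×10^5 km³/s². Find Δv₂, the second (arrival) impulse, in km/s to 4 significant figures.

Δv₂ = 1.299 km/s

The Hohmann ellipse has a_t = (r₁ + r₂)/2 = 22277.5 km.
Circular speed at r = 36320 km: v_c = √(μ/r) = 3.313 km/s.
Transfer-orbit speed at the same r (vis-viva, a = a_t): v_t = √[μ(2/r − 1/a_t)] = 2.014 km/s.
Δv₂ = |v_t − v_c| = |2.014 − 3.313| = 1.299 km/s.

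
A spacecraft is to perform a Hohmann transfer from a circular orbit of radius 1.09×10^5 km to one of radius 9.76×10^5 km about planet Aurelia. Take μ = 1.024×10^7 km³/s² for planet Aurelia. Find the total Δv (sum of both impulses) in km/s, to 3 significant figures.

Semi-major axis of the transfer orbit: a_t = (1.090×10^5 + 9.760×10^5)/2 = 5.425×10^5 km.
At r₁ the circular-orbit speed is v₁ = √(μ/r₁) = 9.69252 km/s.
Transfer-orbit speed at r₁ (vis-viva equation): v_p = √[μ(2/r₁ − 1/a_t)] = 13.0006 km/s.
First burn Δv₁ = |v_p − v₁| = 3.308 km/s.
Circular speed at r₂: v₂ = √(μ/r₂) = 3.239 km/s.
Transfer-orbit speed at r₂: v_a = √[μ(2/r₂ − 1/a_t)] = 1.452 km/s.
Second burn Δv₂ = |v₂ − v_a| = 1.787 km/s.
Total Δv = Δv₁ + Δv₂ = 5.095 km/s.

Δv = 5.10 km/s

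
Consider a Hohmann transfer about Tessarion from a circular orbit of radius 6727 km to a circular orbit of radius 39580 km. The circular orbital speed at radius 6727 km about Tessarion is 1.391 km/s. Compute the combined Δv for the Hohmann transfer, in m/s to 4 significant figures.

From the circular-orbit relation v² = μ/r at r = 6727 km: μ = v²r = (1.391)² × 6727 = 13015.9 km³/s².
Transfer-ellipse semi-major axis a_t = (r₁ + r₂)/2 = (6727 + 39580)/2 = 23153.5 km.
Circular speed at r₁: v₁ = √(μ/r₁) = √(13015.9/6727) = 1.39100 km/s.
Transfer-orbit speed at r₁ (v² = μ(2/r − 1/a)): v_p = √[μ(2/r₁ − 1/a_t)] = 1.81868 km/s.
First burn Δv₁ = |v_p − v₁| = 0.42768 km/s.
Circular speed at r₂: v₂ = √(μ/r₂) = 0.573456 km/s.
Transfer-orbit speed at r₂: v_a = √[μ(2/r₂ − 1/a_t)] = 0.309102 km/s.
Second burn Δv₂ = |v₂ − v_a| = 0.26435 km/s.
Total Δv = Δv₁ + Δv₂ = 0.6920 km/s.

Δv = 692.0 m/s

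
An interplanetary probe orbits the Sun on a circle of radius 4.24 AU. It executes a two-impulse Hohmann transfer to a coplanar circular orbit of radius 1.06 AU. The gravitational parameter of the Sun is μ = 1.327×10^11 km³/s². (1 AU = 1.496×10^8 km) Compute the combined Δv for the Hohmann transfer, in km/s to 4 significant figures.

In km: r₁ = 4.24 × 1.496×10^8 = 6.34304×10^8 km; r₂ = 1.06 × 1.496×10^8 = 1.58576×10^8 km.
Semi-major axis of the transfer orbit: a_t = (6.34304×10^8 + 1.58576×10^8)/2 = 3.9644×10^8 km.
At r₁ the circular-orbit speed is v₁ = √(μ/r₁) = 14.464 km/s.
Transfer-orbit speed at r₁ (vis-viva): v_a = √[μ(2/r₁ − 1/a_t)] = 9.1478 km/s.
First burn Δv₁ = |v_a − v₁| = 5.316 km/s.
At r₂, v₂ = √(μ/r₂) = 28.928 km/s.
Transfer-orbit speed at r₂: v_p = √[μ(2/r₂ − 1/a_t)] = 36.591 km/s.
Second burn Δv₂ = |v₂ − v_p| = 7.663 km/s.
Total Δv = Δv₁ + Δv₂ = 12.98 km/s.

Δv = 12.98 km/s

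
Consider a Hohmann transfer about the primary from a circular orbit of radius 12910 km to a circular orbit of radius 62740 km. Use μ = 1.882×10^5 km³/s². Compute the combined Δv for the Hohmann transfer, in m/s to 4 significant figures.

Δv = 1819 m/s

The Hohmann ellipse has a_t = (r₁ + r₂)/2 = 37825 km.
At r₁ the circular-orbit speed is v₁ = √(μ/r₁) = 3.818 km/s.
On the transfer ellipse at r₁, v² = μ(2/r − 1/a) gives v_p = √[μ(2/r₁ − 1/a_t)] = 4.917 km/s.
First burn Δv₁ = |v_p − v₁| = 1.099 km/s.
At r₂, v₂ = √(μ/r₂) = 1.73196 km/s.
Transfer-orbit speed at r₂: v_a = √[μ(2/r₂ − 1/a_t)] = 1.01184 km/s.
Second burn Δv₂ = |v₂ − v_a| = 0.7201 km/s.
Δv = Δv₁ + Δv₂ = 1.099 + 0.7201 = 1.819 km/s.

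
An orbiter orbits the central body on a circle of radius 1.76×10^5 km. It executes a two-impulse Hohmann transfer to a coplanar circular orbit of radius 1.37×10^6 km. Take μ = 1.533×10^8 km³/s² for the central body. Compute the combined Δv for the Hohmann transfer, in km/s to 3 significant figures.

The Hohmann ellipse has a_t = (r₁ + r₂)/2 = 7.730×10^5 km.
Circular speed at r₁: v₁ = √(μ/r₁) = √(1.533×10^8/1.760×10^5) = 29.513 km/s.
On the transfer ellipse at r₁, vis-viva gives v_p = √[μ(2/r₁ − 1/a_t)] = 39.290 km/s.
First burn Δv₁ = |v_p − v₁| = 9.777 km/s.
At r₂, v₂ = √(μ/r₂) = 10.5782 km/s.
Transfer-orbit speed at r₂: v_a = √[μ(2/r₂ − 1/a_t)] = 5.04751 km/s.
Second burn Δv₂ = |v₂ − v_a| = 5.531 km/s.
Δv = Δv₁ + Δv₂ = 9.777 + 5.531 = 15.31 km/s.

Δv = 15.3 km/s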